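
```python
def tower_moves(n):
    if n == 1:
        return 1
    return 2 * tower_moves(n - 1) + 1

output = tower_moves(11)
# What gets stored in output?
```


tower_moves(11)
= 2 * tower_moves(10) + 1
= 2 * (2 * tower_moves(9) + 1) + 1
= 2 * (2 * (2 * tower_moves(8) + 1) + 1) + 1
= 2 * (2 * (2 * (2 * tower_moves(7) + 1) + 1) + 1) + 1
= 2 * (2 * (2 * (2 * (2 * tower_moves(6) + 1) + 1) + 1) + 1) + 1
= 2 * (2 * (2 * (2 * (2 * (2 * tower_moves(5) + 1) + 1) + 1) + 1) + 1) + 1
= 2 * (2 * (2 * (2 * (2 * (2 * (2 * tower_moves(4) + 1) + 1) + 1) + 1) + 1) + 1) + 1
= 2 * (2 * (2 * (2 * (2 * (2 * (2 * (2 * tower_moves(3) + 1) + 1) + 1) + 1) + 1) + 1) + 1) + 1
= 2 * (2 * (2 * (2 * (2 * (2 * (2 * (2 * (2 * tower_moves(2) + 1) + 1) + 1) + 1) + 1) + 1) + 1) + 1) + 1
= 2 * (2 * (2 * (2 * (2 * (2 * (2 * (2 * (2 * (2 * tower_moves(1) + 1) + 1) + 1) + 1) + 1) + 1) + 1) + 1) + 1) + 1
Now compute bottom-up:
tower_moves(1) = 1
tower_moves(2) = 2 * 1 + 1 = 3
tower_moves(3) = 2 * 3 + 1 = 7
tower_moves(4) = 2 * 7 + 1 = 15
tower_moves(5) = 2 * 15 + 1 = 31
tower_moves(6) = 2 * 31 + 1 = 63
tower_moves(7) = 2 * 63 + 1 = 127
tower_moves(8) = 2 * 127 + 1 = 255
tower_moves(9) = 2 * 255 + 1 = 511
tower_moves(10) = 2 * 511 + 1 = 1023
tower_moves(11) = 2 * 1023 + 1 = 2047
= 2047


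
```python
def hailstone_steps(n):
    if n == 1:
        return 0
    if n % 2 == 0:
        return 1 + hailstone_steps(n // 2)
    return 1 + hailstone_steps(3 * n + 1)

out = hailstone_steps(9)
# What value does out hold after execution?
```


hailstone_steps(9)
9 is odd -> 3*9+1 = 28 -> hailstone_steps(28)
28 is even -> hailstone_steps(14)
14 is even -> hailstone_steps(7)
7 is odd -> 3*7+1 = 22 -> hailstone_steps(22)
22 is even -> hailstone_steps(11)
11 is odd -> 3*11+1 = 34 -> hailstone_steps(34)
34 is even -> hailstone_steps(17)
17 is odd -> 3*17+1 = 52 -> hailstone_steps(52)
52 is even -> hailstone_steps(26)
26 is even -> hailstone_steps(13)
13 is odd -> 3*13+1 = 40 -> hailstone_steps(40)
40 is even -> hailstone_steps(20)
20 is even -> hailstone_steps(10)
10 is even -> hailstone_steps(5)
5 is odd -> 3*5+1 = 16 -> hailstone_steps(16)
16 is even -> hailstone_steps(8)
8 is even -> hailstone_steps(4)
4 is even -> hailstone_steps(2)
2 is even -> hailstone_steps(1)
Reached 1 after 19 steps
= 19


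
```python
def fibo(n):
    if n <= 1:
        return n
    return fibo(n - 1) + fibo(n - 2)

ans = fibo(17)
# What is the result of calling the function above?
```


fibo(17)
= fibo(16) + fibo(15)
= (fibo(15) + fibo(14)) + fibo(15)
Computing bottom-up: fibo(0)=0, fibo(1)=1, fibo(2)=1, fibo(3)=2, fibo(4)=3, fibo(5)=5, fibo(6)=8, fibo(7)=13, fibo(8)=21, fibo(9)=34, fibo(10)=55, fibo(11)=89, fibo(12)=144, fibo(13)=233, fibo(14)=377, fibo(15)=610, fibo(16)=987, fibo(17)=1597
= 1597


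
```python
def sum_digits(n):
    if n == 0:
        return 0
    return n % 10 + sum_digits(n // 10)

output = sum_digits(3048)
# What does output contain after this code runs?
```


sum_digits(3048)
= 8 + sum_digits(304)
= 8 + 4 + sum_digits(30)
= 8 + 4 + 0 + sum_digits(3)
= 8 + 4 + 0 + 3 + sum_digits(0)
= 8 + 4 + 0 + 3 + 0
= 15


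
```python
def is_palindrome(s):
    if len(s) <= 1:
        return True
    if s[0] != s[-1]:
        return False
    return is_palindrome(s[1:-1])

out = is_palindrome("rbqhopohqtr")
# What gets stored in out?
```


is_palindrome("rbqhopohqtr")
"rbqhopohqtr": s[0]='r' == s[-1]='r' -> is_palindrome("bqhopohqt")
"bqhopohqt": s[0]='b' != s[-1]='t' -> False
= False


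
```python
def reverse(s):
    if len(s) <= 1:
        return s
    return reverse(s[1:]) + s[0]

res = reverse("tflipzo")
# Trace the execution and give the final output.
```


reverse("tflipzo")
= reverse("flipzo") + "t"
= reverse("lipzo") + "f" + "t"
= reverse("ipzo") + "l" + "f" + "t"
= reverse("pzo") + "i" + "l" + "f" + "t"
= reverse("zo") + "p" + "i" + "l" + "f" + "t"
= reverse("o") + "z" + "p" + "i" + "l" + "f" + "t"
= "o" + "z" + "p" + "i" + "l" + "f" + "t"
= "ozpilft"


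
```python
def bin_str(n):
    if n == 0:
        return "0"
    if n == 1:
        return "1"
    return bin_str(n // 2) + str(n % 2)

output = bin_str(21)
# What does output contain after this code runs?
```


bin_str(21)
= bin_str(10) + "1"
= bin_str(5) + "0" + "1"
= bin_str(2) + "1" + "0" + "1"
= bin_str(1) + "0" + "1" + "0" + "1"
= "1" + "0" + "1" + "0" + "1"
= "10101"


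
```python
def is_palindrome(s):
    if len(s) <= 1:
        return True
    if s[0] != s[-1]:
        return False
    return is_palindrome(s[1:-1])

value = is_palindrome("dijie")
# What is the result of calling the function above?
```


is_palindrome("dijie")
"dijie": s[0]='d' != s[-1]='e' -> False
= False


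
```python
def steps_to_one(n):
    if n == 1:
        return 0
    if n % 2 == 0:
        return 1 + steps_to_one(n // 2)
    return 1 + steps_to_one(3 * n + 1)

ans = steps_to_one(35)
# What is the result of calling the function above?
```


steps_to_one(35)
35 is odd -> 3*35+1 = 106 -> steps_to_one(106)
106 is even -> steps_to_one(53)
53 is odd -> 3*53+1 = 160 -> steps_to_one(160)
160 is even -> steps_to_one(80)
80 is even -> steps_to_one(40)
40 is even -> steps_to_one(20)
20 is even -> steps_to_one(10)
10 is even -> steps_to_one(5)
5 is odd -> 3*5+1 = 16 -> steps_to_one(16)
16 is even -> steps_to_one(8)
8 is even -> steps_to_one(4)
4 is even -> steps_to_one(2)
2 is even -> steps_to_one(1)
Reached 1 after 13 steps
= 13


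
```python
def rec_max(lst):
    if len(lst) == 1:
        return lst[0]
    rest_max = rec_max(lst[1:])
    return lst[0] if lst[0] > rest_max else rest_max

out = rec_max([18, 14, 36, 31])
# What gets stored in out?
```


rec_max([18, 14, 36, 31])
= compare 18 with rec_max([14, 36, 31])
= compare 14 with rec_max([36, 31])
= compare 36 with rec_max([31])
Base: rec_max([31]) = 31
compare 36 with 31: max = 36
compare 14 with 36: max = 36
compare 18 with 36: max = 36
= 36


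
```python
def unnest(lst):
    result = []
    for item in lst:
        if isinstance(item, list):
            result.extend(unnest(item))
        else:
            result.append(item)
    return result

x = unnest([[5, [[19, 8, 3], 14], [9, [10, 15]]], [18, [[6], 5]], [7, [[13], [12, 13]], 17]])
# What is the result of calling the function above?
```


unnest([[5, [[19, 8, 3], 14], [9, [10, 15]]], [18, [[6], 5]], [7, [[13], [12, 13]], 17]])
Processing each element:
  [5, [[19, 8, 3], 14], [9, [10, 15]]] is a list -> unnest recursively -> [5, 19, 8, 3, 14, 9, 10, 15]
  [18, [[6], 5]] is a list -> unnest recursively -> [18, 6, 5]
  [7, [[13], [12, 13]], 17] is a list -> unnest recursively -> [7, 13, 12, 13, 17]
= [5, 19, 8, 3, 14, 9, 10, 15, 18, 6, 5, 7, 13, 12, 13, 17]


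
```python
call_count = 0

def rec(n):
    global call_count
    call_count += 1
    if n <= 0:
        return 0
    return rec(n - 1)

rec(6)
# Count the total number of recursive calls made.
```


rec(6) calls rec(5) calls ... calls rec(0)
Total calls: 6 + 1 (for base case) = 7


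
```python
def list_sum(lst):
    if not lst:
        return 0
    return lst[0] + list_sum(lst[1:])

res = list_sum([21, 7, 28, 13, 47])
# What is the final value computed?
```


list_sum([21, 7, 28, 13, 47])
= 21 + list_sum([7, 28, 13, 47])
= 21 + 7 + list_sum([28, 13, 47])
= 21 + 7 + 28 + list_sum([13, 47])
= 21 + 7 + 28 + 13 + list_sum([47])
= 21 + 7 + 28 + 13 + 47 + list_sum([])
= 21 + 7 + 28 + 13 + 47 + 0
= 116


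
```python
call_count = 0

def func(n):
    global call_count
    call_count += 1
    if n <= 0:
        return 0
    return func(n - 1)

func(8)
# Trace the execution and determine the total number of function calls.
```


func(8) calls func(7) calls ... calls func(0)
Total calls: 8 + 1 (for base case) = 9


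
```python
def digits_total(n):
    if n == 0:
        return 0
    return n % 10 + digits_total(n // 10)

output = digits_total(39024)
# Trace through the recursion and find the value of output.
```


digits_total(39024)
= 4 + digits_total(3902)
= 4 + 2 + digits_total(390)
= 4 + 2 + 0 + digits_total(39)
= 4 + 2 + 0 + 9 + digits_total(3)
= 4 + 2 + 0 + 9 + 3 + digits_total(0)
= 4 + 2 + 0 + 9 + 3 + 0
= 18


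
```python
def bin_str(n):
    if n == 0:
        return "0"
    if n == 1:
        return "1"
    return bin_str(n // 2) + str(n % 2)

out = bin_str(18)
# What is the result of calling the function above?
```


bin_str(18)
= bin_str(9) + "0"
= bin_str(4) + "1" + "0"
= bin_str(2) + "0" + "1" + "0"
= bin_str(1) + "0" + "0" + "1" + "0"
= "1" + "0" + "0" + "1" + "0"
= "10010"


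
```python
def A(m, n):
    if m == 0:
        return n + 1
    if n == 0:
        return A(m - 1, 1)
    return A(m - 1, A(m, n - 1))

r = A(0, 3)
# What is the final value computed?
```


A(0, 3)
m == 0: return 3 + 1 = 4
= 4


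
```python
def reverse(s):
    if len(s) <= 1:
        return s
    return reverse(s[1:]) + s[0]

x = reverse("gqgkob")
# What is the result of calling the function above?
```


reverse("gqgkob")
= reverse("qgkob") + "g"
= reverse("gkob") + "q" + "g"
= reverse("kob") + "g" + "q" + "g"
= reverse("ob") + "k" + "g" + "q" + "g"
= reverse("b") + "o" + "k" + "g" + "q" + "g"
= "b" + "o" + "k" + "g" + "q" + "g"
= "bokgqg"


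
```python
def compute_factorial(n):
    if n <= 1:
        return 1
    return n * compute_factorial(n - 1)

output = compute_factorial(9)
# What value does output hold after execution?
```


compute_factorial(9)
= 9 * compute_factorial(8)
= 9 * 8 * compute_factorial(7)
= 9 * 8 * 7 * compute_factorial(6)
= 9 * 8 * 7 * 6 * compute_factorial(5)
= 9 * 8 * 7 * 6 * 5 * compute_factorial(4)
= 9 * 8 * 7 * 6 * 5 * 4 * compute_factorial(3)
= 9 * 8 * 7 * 6 * 5 * 4 * 3 * compute_factorial(2)
= 9 * 8 * 7 * 6 * 5 * 4 * 3 * 2 * compute_factorial(1)
= 9 * 8 * 7 * 6 * 5 * 4 * 3 * 2 * 1
= 362880


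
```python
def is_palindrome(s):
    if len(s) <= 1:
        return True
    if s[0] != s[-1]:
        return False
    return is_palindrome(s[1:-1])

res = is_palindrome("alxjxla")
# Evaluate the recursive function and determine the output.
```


is_palindrome("alxjxla")
"alxjxla": s[0]='a' == s[-1]='a' -> is_palindrome("lxjxl")
"lxjxl": s[0]='l' == s[-1]='l' -> is_palindrome("xjx")
"xjx": s[0]='x' == s[-1]='x' -> is_palindrome("j")
"j": len <= 1 -> True
= True


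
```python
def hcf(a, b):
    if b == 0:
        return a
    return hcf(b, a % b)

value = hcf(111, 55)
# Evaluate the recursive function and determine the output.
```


hcf(111, 55)
= hcf(55, 111 % 55) = hcf(55, 1)
= hcf(1, 55 % 1) = hcf(1, 0)
b == 0, return a = 1


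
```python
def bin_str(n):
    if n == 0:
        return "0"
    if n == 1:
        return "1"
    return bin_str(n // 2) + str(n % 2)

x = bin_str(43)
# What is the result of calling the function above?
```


bin_str(43)
= bin_str(21) + "1"
= bin_str(10) + "1" + "1"
= bin_str(5) + "0" + "1" + "1"
= bin_str(2) + "1" + "0" + "1" + "1"
= bin_str(1) + "0" + "1" + "0" + "1" + "1"
= "1" + "0" + "1" + "0" + "1" + "1"
= "101011"


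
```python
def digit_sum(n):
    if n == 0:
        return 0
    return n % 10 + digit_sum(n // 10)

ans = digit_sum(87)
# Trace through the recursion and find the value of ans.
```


digit_sum(87)
= 7 + digit_sum(8)
= 7 + 8 + digit_sum(0)
= 7 + 8 + 0
= 15


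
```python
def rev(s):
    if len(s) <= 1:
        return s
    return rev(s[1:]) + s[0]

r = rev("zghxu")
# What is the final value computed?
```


rev("zghxu")
= rev("ghxu") + "z"
= rev("hxu") + "g" + "z"
= rev("xu") + "h" + "g" + "z"
= rev("u") + "x" + "h" + "g" + "z"
= "u" + "x" + "h" + "g" + "z"
= "uxhgz"


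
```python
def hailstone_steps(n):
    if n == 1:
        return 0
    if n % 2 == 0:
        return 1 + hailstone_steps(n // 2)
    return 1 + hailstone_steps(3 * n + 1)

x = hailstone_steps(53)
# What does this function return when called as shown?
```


hailstone_steps(53)
53 is odd -> 3*53+1 = 160 -> hailstone_steps(160)
160 is even -> hailstone_steps(80)
80 is even -> hailstone_steps(40)
40 is even -> hailstone_steps(20)
20 is even -> hailstone_steps(10)
10 is even -> hailstone_steps(5)
5 is odd -> 3*5+1 = 16 -> hailstone_steps(16)
16 is even -> hailstone_steps(8)
8 is even -> hailstone_steps(4)
4 is even -> hailstone_steps(2)
2 is even -> hailstone_steps(1)
Reached 1 after 11 steps
= 11


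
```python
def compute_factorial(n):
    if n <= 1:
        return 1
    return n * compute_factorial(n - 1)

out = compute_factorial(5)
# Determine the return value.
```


compute_factorial(5)
= 5 * compute_factorial(4)
= 5 * 4 * compute_factorial(3)
= 5 * 4 * 3 * compute_factorial(2)
= 5 * 4 * 3 * 2 * compute_factorial(1)
= 5 * 4 * 3 * 2 * 1
= 120


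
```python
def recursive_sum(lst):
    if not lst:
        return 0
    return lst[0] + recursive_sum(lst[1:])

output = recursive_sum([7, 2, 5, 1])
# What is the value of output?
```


recursive_sum([7, 2, 5, 1])
= 7 + recursive_sum([2, 5, 1])
= 7 + 2 + recursive_sum([5, 1])
= 7 + 2 + 5 + recursive_sum([1])
= 7 + 2 + 5 + 1 + recursive_sum([])
= 7 + 2 + 5 + 1 + 0
= 15


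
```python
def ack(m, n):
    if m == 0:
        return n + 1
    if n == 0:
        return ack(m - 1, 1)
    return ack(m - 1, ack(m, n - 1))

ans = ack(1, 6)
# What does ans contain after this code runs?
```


ack(1, 6)
= ack(0, ack(1, 5))
First compute ack(1, 5) = 7
= ack(0, 7)
= 8


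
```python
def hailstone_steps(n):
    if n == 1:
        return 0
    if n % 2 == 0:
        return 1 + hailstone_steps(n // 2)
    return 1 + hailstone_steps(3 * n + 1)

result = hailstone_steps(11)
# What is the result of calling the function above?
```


hailstone_steps(11)
11 is odd -> 3*11+1 = 34 -> hailstone_steps(34)
34 is even -> hailstone_steps(17)
17 is odd -> 3*17+1 = 52 -> hailstone_steps(52)
52 is even -> hailstone_steps(26)
26 is even -> hailstone_steps(13)
13 is odd -> 3*13+1 = 40 -> hailstone_steps(40)
40 is even -> hailstone_steps(20)
20 is even -> hailstone_steps(10)
10 is even -> hailstone_steps(5)
5 is odd -> 3*5+1 = 16 -> hailstone_steps(16)
16 is even -> hailstone_steps(8)
8 is even -> hailstone_steps(4)
4 is even -> hailstone_steps(2)
2 is even -> hailstone_steps(1)
Reached 1 after 14 steps
= 14


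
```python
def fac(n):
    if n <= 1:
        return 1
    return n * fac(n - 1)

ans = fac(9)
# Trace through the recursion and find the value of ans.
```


fac(9)
= 9 * fac(8)
= 9 * 8 * fac(7)
= 9 * 8 * 7 * fac(6)
= 9 * 8 * 7 * 6 * fac(5)
= 9 * 8 * 7 * 6 * 5 * fac(4)
= 9 * 8 * 7 * 6 * 5 * 4 * fac(3)
= 9 * 8 * 7 * 6 * 5 * 4 * 3 * fac(2)
= 9 * 8 * 7 * 6 * 5 * 4 * 3 * 2 * fac(1)
= 9 * 8 * 7 * 6 * 5 * 4 * 3 * 2 * 1
= 362880


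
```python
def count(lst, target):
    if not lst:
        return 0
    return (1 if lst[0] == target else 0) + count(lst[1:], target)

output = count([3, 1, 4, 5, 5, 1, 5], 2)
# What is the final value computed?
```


count([3, 1, 4, 5, 5, 1, 5], 2)
lst[0]=3 != 2: 0 + count([1, 4, 5, 5, 1, 5], 2)
lst[0]=1 != 2: 0 + count([4, 5, 5, 1, 5], 2)
lst[0]=4 != 2: 0 + count([5, 5, 1, 5], 2)
lst[0]=5 != 2: 0 + count([5, 1, 5], 2)
lst[0]=5 != 2: 0 + count([1, 5], 2)
lst[0]=1 != 2: 0 + count([5], 2)
lst[0]=5 != 2: 0 + count([], 2)
= 0


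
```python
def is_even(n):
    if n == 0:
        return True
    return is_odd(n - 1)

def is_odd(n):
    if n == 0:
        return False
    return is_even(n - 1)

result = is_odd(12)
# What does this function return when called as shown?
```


is_odd(12)
= is_even(11)
= is_odd(10)
= is_even(9)
= is_odd(8)
= is_even(7)
= is_odd(6)
= is_even(5)
= is_odd(4)
= is_even(3)
= is_odd(2)
= is_even(1)
= is_odd(0)
n == 0: return False
= False


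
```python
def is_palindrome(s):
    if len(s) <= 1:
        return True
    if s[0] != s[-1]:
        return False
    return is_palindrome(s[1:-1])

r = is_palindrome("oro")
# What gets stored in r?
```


is_palindrome("oro")
"oro": s[0]='o' == s[-1]='o' -> is_palindrome("r")
"r": len <= 1 -> True
= True


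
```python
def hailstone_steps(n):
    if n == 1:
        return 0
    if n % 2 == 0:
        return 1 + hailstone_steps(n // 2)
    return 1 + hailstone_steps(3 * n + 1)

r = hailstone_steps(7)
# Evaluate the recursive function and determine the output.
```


hailstone_steps(7)
7 is odd -> 3*7+1 = 22 -> hailstone_steps(22)
22 is even -> hailstone_steps(11)
11 is odd -> 3*11+1 = 34 -> hailstone_steps(34)
34 is even -> hailstone_steps(17)
17 is odd -> 3*17+1 = 52 -> hailstone_steps(52)
52 is even -> hailstone_steps(26)
26 is even -> hailstone_steps(13)
13 is odd -> 3*13+1 = 40 -> hailstone_steps(40)
40 is even -> hailstone_steps(20)
20 is even -> hailstone_steps(10)
10 is even -> hailstone_steps(5)
5 is odd -> 3*5+1 = 16 -> hailstone_steps(16)
16 is even -> hailstone_steps(8)
8 is even -> hailstone_steps(4)
4 is even -> hailstone_steps(2)
2 is even -> hailstone_steps(1)
Reached 1 after 16 steps
= 16


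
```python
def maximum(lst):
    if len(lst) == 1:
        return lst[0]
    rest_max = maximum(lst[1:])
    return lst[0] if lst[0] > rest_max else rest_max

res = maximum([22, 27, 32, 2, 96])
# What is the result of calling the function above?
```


maximum([22, 27, 32, 2, 96])
= compare 22 with maximum([27, 32, 2, 96])
= compare 27 with maximum([32, 2, 96])
= compare 32 with maximum([2, 96])
= compare 2 with maximum([96])
Base: maximum([96]) = 96
compare 2 with 96: max = 96
compare 32 with 96: max = 96
compare 27 with 96: max = 96
compare 22 with 96: max = 96
= 96


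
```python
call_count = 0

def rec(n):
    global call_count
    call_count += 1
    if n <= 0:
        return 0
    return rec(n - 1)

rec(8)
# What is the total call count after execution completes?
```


rec(8) calls rec(7) calls ... calls rec(0)
Total calls: 8 + 1 (for base case) = 9


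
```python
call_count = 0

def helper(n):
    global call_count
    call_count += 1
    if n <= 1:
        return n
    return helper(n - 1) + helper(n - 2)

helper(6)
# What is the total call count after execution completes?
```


helper(6) calls helper(5) and helper(4); each non-base call branches into two more.
Let C(k) = total number of calls made by helper(k), including the call to helper(k) itself.
Base cases: C(0) = 1, C(1) = 1
Recurrence: C(k) = 1 + C(k-1) + C(k-2)
  C(2) = 1 + C(1) + C(0) = 1 + 1 + 1 = 3
  C(3) = 1 + C(2) + C(1) = 1 + 3 + 1 = 5
  C(4) = 1 + C(3) + C(2) = 1 + 5 + 3 = 9
  C(5) = 1 + C(4) + C(3) = 1 + 9 + 5 = 15
  C(6) = 1 + C(5) + C(4) = 1 + 15 + 9 = 25
Total calls = C(6) = 25


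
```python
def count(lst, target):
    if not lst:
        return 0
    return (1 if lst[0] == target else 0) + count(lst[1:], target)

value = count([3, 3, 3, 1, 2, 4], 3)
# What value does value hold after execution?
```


count([3, 3, 3, 1, 2, 4], 3)
lst[0]=3 == 3: 1 + count([3, 3, 1, 2, 4], 3)
lst[0]=3 == 3: 1 + count([3, 1, 2, 4], 3)
lst[0]=3 == 3: 1 + count([1, 2, 4], 3)
lst[0]=1 != 3: 0 + count([2, 4], 3)
lst[0]=2 != 3: 0 + count([4], 3)
lst[0]=4 != 3: 0 + count([], 3)
= 3


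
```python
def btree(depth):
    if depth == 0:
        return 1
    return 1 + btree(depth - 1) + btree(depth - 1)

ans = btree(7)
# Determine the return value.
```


btree(7)
= 1 + btree(6) + btree(6)
= 1 + 2 * btree(6)
btree(k) = 2^(k+1) - 1
btree(0) = 1
btree(1) = 3
btree(2) = 7
btree(3) = 15
btree(4) = 31
btree(7) = 2^8 - 1 = 255


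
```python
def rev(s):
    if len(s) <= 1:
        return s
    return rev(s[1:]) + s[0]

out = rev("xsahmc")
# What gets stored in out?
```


rev("xsahmc")
= rev("sahmc") + "x"
= rev("ahmc") + "s" + "x"
= rev("hmc") + "a" + "s" + "x"
= rev("mc") + "h" + "a" + "s" + "x"
= rev("c") + "m" + "h" + "a" + "s" + "x"
= "c" + "m" + "h" + "a" + "s" + "x"
= "cmhasx"


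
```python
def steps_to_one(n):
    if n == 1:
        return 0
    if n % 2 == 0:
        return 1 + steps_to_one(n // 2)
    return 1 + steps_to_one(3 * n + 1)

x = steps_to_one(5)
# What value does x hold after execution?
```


steps_to_one(5)
5 is odd -> 3*5+1 = 16 -> steps_to_one(16)
16 is even -> steps_to_one(8)
8 is even -> steps_to_one(4)
4 is even -> steps_to_one(2)
2 is even -> steps_to_one(1)
Reached 1 after 5 steps
= 5


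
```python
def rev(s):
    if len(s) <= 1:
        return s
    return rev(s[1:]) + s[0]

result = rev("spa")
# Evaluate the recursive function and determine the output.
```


rev("spa")
= rev("pa") + "s"
= rev("a") + "p" + "s"
= "a" + "p" + "s"
= "aps"


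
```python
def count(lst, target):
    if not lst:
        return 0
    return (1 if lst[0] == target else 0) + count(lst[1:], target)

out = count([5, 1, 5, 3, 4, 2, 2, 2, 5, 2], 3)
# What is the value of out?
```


count([5, 1, 5, 3, 4, 2, 2, 2, 5, 2], 3)
lst[0]=5 != 3: 0 + count([1, 5, 3, 4, 2, 2, 2, 5, 2], 3)
lst[0]=1 != 3: 0 + count([5, 3, 4, 2, 2, 2, 5, 2], 3)
lst[0]=5 != 3: 0 + count([3, 4, 2, 2, 2, 5, 2], 3)
lst[0]=3 == 3: 1 + count([4, 2, 2, 2, 5, 2], 3)
lst[0]=4 != 3: 0 + count([2, 2, 2, 5, 2], 3)
lst[0]=2 != 3: 0 + count([2, 2, 5, 2], 3)
lst[0]=2 != 3: 0 + count([2, 5, 2], 3)
lst[0]=2 != 3: 0 + count([5, 2], 3)
lst[0]=5 != 3: 0 + count([2], 3)
lst[0]=2 != 3: 0 + count([], 3)
= 1


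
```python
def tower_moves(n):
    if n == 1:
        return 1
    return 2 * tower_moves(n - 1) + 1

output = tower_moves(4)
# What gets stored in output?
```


tower_moves(4)
= 2 * tower_moves(3) + 1
= 2 * (2 * tower_moves(2) + 1) + 1
= 2 * (2 * (2 * tower_moves(1) + 1) + 1) + 1
Now compute bottom-up:
tower_moves(1) = 1
tower_moves(2) = 2 * 1 + 1 = 3
tower_moves(3) = 2 * 3 + 1 = 7
tower_moves(4) = 2 * 7 + 1 = 15
= 15


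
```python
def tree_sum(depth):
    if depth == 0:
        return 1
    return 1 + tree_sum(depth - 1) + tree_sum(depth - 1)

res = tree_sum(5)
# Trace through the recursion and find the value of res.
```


tree_sum(5)
= 1 + tree_sum(4) + tree_sum(4)
= 1 + 2 * tree_sum(4)
tree_sum(k) = 2^(k+1) - 1
tree_sum(0) = 1
tree_sum(1) = 3
tree_sum(2) = 7
tree_sum(3) = 15
tree_sum(4) = 31
tree_sum(5) = 2^6 - 1 = 63


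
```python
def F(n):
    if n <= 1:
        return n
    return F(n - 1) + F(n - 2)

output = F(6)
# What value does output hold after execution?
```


F(6)
= F(5) + F(4)
= (F(4) + F(3)) + F(4)
Computing bottom-up: F(0)=0, F(1)=1, F(2)=1, F(3)=2, F(4)=3, F(5)=5, F(6)=8
= 8


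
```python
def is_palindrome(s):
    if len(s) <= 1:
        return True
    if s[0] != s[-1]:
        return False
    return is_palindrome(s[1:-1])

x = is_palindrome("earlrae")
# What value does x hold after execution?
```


is_palindrome("earlrae")
"earlrae": s[0]='e' == s[-1]='e' -> is_palindrome("arlra")
"arlra": s[0]='a' == s[-1]='a' -> is_palindrome("rlr")
"rlr": s[0]='r' == s[-1]='r' -> is_palindrome("l")
"l": len <= 1 -> True
= True


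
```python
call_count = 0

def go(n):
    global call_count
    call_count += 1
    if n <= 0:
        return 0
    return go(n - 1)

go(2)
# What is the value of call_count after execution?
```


go(2) calls go(1) calls ... calls go(0)
Total calls: 2 + 1 (for base case) = 3


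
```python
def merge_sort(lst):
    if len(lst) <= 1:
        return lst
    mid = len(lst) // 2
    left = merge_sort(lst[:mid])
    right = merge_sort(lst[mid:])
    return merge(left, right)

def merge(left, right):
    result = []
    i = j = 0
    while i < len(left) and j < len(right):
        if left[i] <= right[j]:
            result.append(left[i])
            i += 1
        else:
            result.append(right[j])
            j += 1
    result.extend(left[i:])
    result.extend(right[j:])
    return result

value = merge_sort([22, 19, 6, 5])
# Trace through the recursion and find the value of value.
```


merge_sort([22, 19, 6, 5])
Split into [22, 19] and [6, 5]
Left sorted: [19, 22]
Right sorted: [5, 6]
Merge [19, 22] and [5, 6]
= [5, 6, 19, 22]


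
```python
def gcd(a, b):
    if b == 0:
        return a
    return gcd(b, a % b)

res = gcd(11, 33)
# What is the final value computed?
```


gcd(11, 33)
= gcd(33, 11 % 33) = gcd(33, 11)
= gcd(11, 33 % 11) = gcd(11, 0)
b == 0, return a = 11


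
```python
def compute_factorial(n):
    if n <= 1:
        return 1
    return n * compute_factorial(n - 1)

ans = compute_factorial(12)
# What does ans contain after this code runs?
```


compute_factorial(12)
= 12 * compute_factorial(11)
= 12 * 11 * compute_factorial(10)
= 12 * 11 * 10 * compute_factorial(9)
= 12 * 11 * 10 * 9 * compute_factorial(8)
= 12 * 11 * 10 * 9 * 8 * compute_factorial(7)
= 12 * 11 * 10 * 9 * 8 * 7 * compute_factorial(6)
= 12 * 11 * 10 * 9 * 8 * 7 * 6 * compute_factorial(5)
= 12 * 11 * 10 * 9 * 8 * 7 * 6 * 5 * compute_factorial(4)
= 12 * 11 * 10 * 9 * 8 * 7 * 6 * 5 * 4 * compute_factorial(3)
= 12 * 11 * 10 * 9 * 8 * 7 * 6 * 5 * 4 * 3 * compute_factorial(2)
= 12 * 11 * 10 * 9 * 8 * 7 * 6 * 5 * 4 * 3 * 2 * compute_factorial(1)
= 12 * 11 * 10 * 9 * 8 * 7 * 6 * 5 * 4 * 3 * 2 * 1
= 479001600


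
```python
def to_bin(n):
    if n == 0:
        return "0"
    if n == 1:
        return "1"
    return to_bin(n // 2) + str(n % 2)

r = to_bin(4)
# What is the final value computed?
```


to_bin(4)
= to_bin(2) + "0"
= to_bin(1) + "0" + "0"
= "1" + "0" + "0"
= "100"


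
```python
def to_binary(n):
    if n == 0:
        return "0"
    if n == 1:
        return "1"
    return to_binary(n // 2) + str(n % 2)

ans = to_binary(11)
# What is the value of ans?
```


to_binary(11)
= to_binary(5) + "1"
= to_binary(2) + "1" + "1"
= to_binary(1) + "0" + "1" + "1"
= "1" + "0" + "1" + "1"
= "1011"


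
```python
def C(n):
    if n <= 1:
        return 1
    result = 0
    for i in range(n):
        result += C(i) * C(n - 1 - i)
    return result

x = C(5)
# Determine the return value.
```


C(5)
= sum of C(i) * C(5-1-i) for i in 0..4
First compute sub-values bottom-up:
  C(0) = 1, C(1) = 1
  C(2) = 1*1 + 1*1 = 2
  C(3) = 1*2 + 1*1 + 2*1 = 5
  C(4) = 1*5 + 1*2 + 2*1 + 5*1 = 14
Now C(5):
  C(0)*C(4) = 1*14 = 14
  C(1)*C(3) = 1*5 = 5
  C(2)*C(2) = 2*2 = 4
  C(3)*C(1) = 5*1 = 5
  C(4)*C(0) = 14*1 = 14
= 14 + 5 + 4 + 5 + 14
= 42


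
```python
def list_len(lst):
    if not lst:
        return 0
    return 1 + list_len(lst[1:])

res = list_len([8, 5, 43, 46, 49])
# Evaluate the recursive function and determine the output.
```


list_len([8, 5, 43, 46, 49])
= 1 + list_len([5, 43, 46, 49])
= 1 + 1 + list_len([43, 46, 49])
= 1 + 1 + 1 + list_len([46, 49])
= 1 + 1 + 1 + 1 + list_len([49])
= 1 + 1 + 1 + 1 + 1 + list_len([])
= 1 + 1 + 1 + 1 + 1 + 0
= 5


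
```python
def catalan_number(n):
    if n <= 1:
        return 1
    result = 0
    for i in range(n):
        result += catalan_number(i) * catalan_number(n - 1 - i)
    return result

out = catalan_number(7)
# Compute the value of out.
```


catalan_number(7)
= sum of catalan_number(i) * catalan_number(7-1-i) for i in 0..6
First compute sub-values bottom-up:
  catalan_number(0) = 1, catalan_number(1) = 1
  catalan_number(2) = 1*1 + 1*1 = 2
  catalan_number(3) = 1*2 + 1*1 + 2*1 = 5
  catalan_number(4) = 1*5 + 1*2 + 2*1 + 5*1 = 14
  catalan_number(5) = 1*14 + 1*5 + 2*2 + 5*1 + 14*1 = 42
  catalan_number(6) = 1*42 + 1*14 + 2*5 + 5*2 + 14*1 + 42*1 = 132
Now catalan_number(7):
  catalan_number(0)*catalan_number(6) = 1*132 = 132
  catalan_number(1)*catalan_number(5) = 1*42 = 42
  catalan_number(2)*catalan_number(4) = 2*14 = 28
  catalan_number(3)*catalan_number(3) = 5*5 = 25
  catalan_number(4)*catalan_number(2) = 14*2 = 28
  catalan_number(5)*catalan_number(1) = 42*1 = 42
  catalan_number(6)*catalan_number(0) = 132*1 = 132
= 132 + 42 + 28 + 25 + 28 + 42 + 132
= 429


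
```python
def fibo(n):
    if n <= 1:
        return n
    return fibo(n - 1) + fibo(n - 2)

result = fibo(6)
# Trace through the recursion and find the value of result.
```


fibo(6)
= fibo(5) + fibo(4)
= (fibo(4) + fibo(3)) + fibo(4)
Computing bottom-up: fibo(0)=0, fibo(1)=1, fibo(2)=1, fibo(3)=2, fibo(4)=3, fibo(5)=5, fibo(6)=8
= 8


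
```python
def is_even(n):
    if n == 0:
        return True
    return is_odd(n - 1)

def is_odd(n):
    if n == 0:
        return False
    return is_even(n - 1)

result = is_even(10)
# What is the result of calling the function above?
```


is_even(10)
= is_odd(9)
= is_even(8)
= is_odd(7)
= is_even(6)
= is_odd(5)
= is_even(4)
= is_odd(3)
= is_even(2)
= is_odd(1)
= is_even(0)
n == 0: return True
= True


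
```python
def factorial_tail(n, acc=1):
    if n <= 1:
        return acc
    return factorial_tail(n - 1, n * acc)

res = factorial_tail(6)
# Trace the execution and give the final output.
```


factorial_tail(6, 1)
= factorial_tail(5, 6 * 1) = factorial_tail(5, 6)
= factorial_tail(4, 5 * 6) = factorial_tail(4, 30)
= factorial_tail(3, 4 * 30) = factorial_tail(3, 120)
= factorial_tail(2, 3 * 120) = factorial_tail(2, 360)
= factorial_tail(1, 2 * 360) = factorial_tail(1, 720)
n <= 1, return acc = 720


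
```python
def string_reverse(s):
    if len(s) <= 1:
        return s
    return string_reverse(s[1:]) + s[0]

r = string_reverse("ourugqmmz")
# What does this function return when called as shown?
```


string_reverse("ourugqmmz")
= string_reverse("urugqmmz") + "o"
= string_reverse("rugqmmz") + "u" + "o"
= string_reverse("ugqmmz") + "r" + "u" + "o"
= string_reverse("gqmmz") + "u" + "r" + "u" + "o"
= string_reverse("qmmz") + "g" + "u" + "r" + "u" + "o"
= string_reverse("mmz") + "q" + "g" + "u" + "r" + "u" + "o"
= string_reverse("mz") + "m" + "q" + "g" + "u" + "r" + "u" + "o"
= string_reverse("z") + "m" + "m" + "q" + "g" + "u" + "r" + "u" + "o"
= "z" + "m" + "m" + "q" + "g" + "u" + "r" + "u" + "o"
= "zmmqguruo"


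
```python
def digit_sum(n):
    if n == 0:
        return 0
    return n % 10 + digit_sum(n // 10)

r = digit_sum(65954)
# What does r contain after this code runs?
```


digit_sum(65954)
= 4 + digit_sum(6595)
= 4 + 5 + digit_sum(659)
= 4 + 5 + 9 + digit_sum(65)
= 4 + 5 + 9 + 5 + digit_sum(6)
= 4 + 5 + 9 + 5 + 6 + digit_sum(0)
= 4 + 5 + 9 + 5 + 6 + 0
= 29


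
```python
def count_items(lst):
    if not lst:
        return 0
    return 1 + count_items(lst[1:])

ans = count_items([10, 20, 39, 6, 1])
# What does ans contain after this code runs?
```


count_items([10, 20, 39, 6, 1])
= 1 + count_items([20, 39, 6, 1])
= 1 + 1 + count_items([39, 6, 1])
= 1 + 1 + 1 + count_items([6, 1])
= 1 + 1 + 1 + 1 + count_items([1])
= 1 + 1 + 1 + 1 + 1 + count_items([])
= 1 + 1 + 1 + 1 + 1 + 0
= 5


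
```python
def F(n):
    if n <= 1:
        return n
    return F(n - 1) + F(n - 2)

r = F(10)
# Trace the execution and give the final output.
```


F(10)
= F(9) + F(8)
= (F(8) + F(7)) + F(8)
Computing bottom-up: F(0)=0, F(1)=1, F(2)=1, F(3)=2, F(4)=3, F(5)=5, F(6)=8, F(7)=13, F(8)=21, F(9)=34, F(10)=55
= 55


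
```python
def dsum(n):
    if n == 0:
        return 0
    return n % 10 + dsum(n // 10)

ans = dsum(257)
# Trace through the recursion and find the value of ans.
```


dsum(257)
= 7 + dsum(25)
= 7 + 5 + dsum(2)
= 7 + 5 + 2 + dsum(0)
= 7 + 5 + 2 + 0
= 14


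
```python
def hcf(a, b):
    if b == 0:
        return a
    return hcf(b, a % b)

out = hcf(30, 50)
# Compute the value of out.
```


hcf(30, 50)
= hcf(50, 30 % 50) = hcf(50, 30)
= hcf(30, 50 % 30) = hcf(30, 20)
= hcf(20, 30 % 20) = hcf(20, 10)
= hcf(10, 20 % 10) = hcf(10, 0)
b == 0, return a = 10


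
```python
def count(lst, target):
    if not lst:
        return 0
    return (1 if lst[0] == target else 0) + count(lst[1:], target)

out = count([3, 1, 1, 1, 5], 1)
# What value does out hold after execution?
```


count([3, 1, 1, 1, 5], 1)
lst[0]=3 != 1: 0 + count([1, 1, 1, 5], 1)
lst[0]=1 == 1: 1 + count([1, 1, 5], 1)
lst[0]=1 == 1: 1 + count([1, 5], 1)
lst[0]=1 == 1: 1 + count([5], 1)
lst[0]=5 != 1: 0 + count([], 1)
= 3


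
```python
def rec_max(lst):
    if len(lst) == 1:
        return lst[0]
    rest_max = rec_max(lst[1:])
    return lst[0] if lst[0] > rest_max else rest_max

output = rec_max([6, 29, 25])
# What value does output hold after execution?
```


rec_max([6, 29, 25])
= compare 6 with rec_max([29, 25])
= compare 29 with rec_max([25])
Base: rec_max([25]) = 25
compare 29 with 25: max = 29
compare 6 with 29: max = 29
= 29


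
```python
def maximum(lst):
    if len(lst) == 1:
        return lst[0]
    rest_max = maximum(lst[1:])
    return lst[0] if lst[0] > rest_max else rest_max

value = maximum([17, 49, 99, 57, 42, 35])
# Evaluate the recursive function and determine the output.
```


maximum([17, 49, 99, 57, 42, 35])
= compare 17 with maximum([49, 99, 57, 42, 35])
= compare 49 with maximum([99, 57, 42, 35])
= compare 99 with maximum([57, 42, 35])
= compare 57 with maximum([42, 35])
= compare 42 with maximum([35])
Base: maximum([35]) = 35
compare 42 with 35: max = 42
compare 57 with 42: max = 57
compare 99 with 57: max = 99
compare 49 with 99: max = 99
compare 17 with 99: max = 99
= 99


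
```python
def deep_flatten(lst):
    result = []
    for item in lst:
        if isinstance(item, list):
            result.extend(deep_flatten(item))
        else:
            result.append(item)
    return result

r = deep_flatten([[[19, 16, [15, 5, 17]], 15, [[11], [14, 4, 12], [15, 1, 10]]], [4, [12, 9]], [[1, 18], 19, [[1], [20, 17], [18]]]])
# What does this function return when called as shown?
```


deep_flatten([[[19, 16, [15, 5, 17]], 15, [[11], [14, 4, 12], [15, 1, 10]]], [4, [12, 9]], [[1, 18], 19, [[1], [20, 17], [18]]]])
Processing each element:
  [[19, 16, [15, 5, 17]], 15, [[11], [14, 4, 12], [15, 1, 10]]] is a list -> deep_flatten recursively -> [19, 16, 15, 5, 17, 15, 11, 14, 4, 12, 15, 1, 10]
  [4, [12, 9]] is a list -> deep_flatten recursively -> [4, 12, 9]
  [[1, 18], 19, [[1], [20, 17], [18]]] is a list -> deep_flatten recursively -> [1, 18, 19, 1, 20, 17, 18]
= [19, 16, 15, 5, 17, 15, 11, 14, 4, 12, 15, 1, 10, 4, 12, 9, 1, 18, 19, 1, 20, 17, 18]


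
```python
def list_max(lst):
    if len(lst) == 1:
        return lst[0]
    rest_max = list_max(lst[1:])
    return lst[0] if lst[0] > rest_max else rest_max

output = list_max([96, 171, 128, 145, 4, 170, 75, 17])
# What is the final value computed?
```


list_max([96, 171, 128, 145, 4, 170, 75, 17])
= compare 96 with list_max([171, 128, 145, 4, 170, 75, 17])
= compare 171 with list_max([128, 145, 4, 170, 75, 17])
= compare 128 with list_max([145, 4, 170, 75, 17])
= compare 145 with list_max([4, 170, 75, 17])
= compare 4 with list_max([170, 75, 17])
= compare 170 with list_max([75, 17])
= compare 75 with list_max([17])
Base: list_max([17]) = 17
compare 75 with 17: max = 75
compare 170 with 75: max = 170
compare 4 with 170: max = 170
compare 145 with 170: max = 170
compare 128 with 170: max = 170
compare 171 with 170: max = 171
compare 96 with 171: max = 171
= 171


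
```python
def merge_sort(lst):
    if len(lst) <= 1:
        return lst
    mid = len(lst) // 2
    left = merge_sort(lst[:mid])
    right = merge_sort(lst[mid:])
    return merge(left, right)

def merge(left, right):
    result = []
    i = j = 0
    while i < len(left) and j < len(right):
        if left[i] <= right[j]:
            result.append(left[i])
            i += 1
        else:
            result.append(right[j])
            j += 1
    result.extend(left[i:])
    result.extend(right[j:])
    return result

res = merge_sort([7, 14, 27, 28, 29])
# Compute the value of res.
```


merge_sort([7, 14, 27, 28, 29])
Split into [7, 14] and [27, 28, 29]
Left sorted: [7, 14]
Right sorted: [27, 28, 29]
Merge [7, 14] and [27, 28, 29]
= [7, 14, 27, 28, 29]


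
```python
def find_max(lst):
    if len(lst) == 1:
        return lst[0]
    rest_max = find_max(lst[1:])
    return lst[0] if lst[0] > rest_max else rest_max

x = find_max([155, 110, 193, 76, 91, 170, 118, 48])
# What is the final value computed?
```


find_max([155, 110, 193, 76, 91, 170, 118, 48])
= compare 155 with find_max([110, 193, 76, 91, 170, 118, 48])
= compare 110 with find_max([193, 76, 91, 170, 118, 48])
= compare 193 with find_max([76, 91, 170, 118, 48])
= compare 76 with find_max([91, 170, 118, 48])
= compare 91 with find_max([170, 118, 48])
= compare 170 with find_max([118, 48])
= compare 118 with find_max([48])
Base: find_max([48]) = 48
compare 118 with 48: max = 118
compare 170 with 118: max = 170
compare 91 with 170: max = 170
compare 76 with 170: max = 170
compare 193 with 170: max = 193
compare 110 with 193: max = 193
compare 155 with 193: max = 193
= 193


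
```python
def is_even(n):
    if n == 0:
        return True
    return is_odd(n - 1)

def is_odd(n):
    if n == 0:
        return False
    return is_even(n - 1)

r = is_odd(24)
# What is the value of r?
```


is_odd(24)
= is_even(23)
= is_odd(22)
= is_even(21)
= is_odd(20)
= is_even(19)
= is_odd(18)
= is_even(17)
= is_odd(16)
= is_even(15)
= is_odd(14)
= is_even(13)
= is_odd(12)
= is_even(11)
= is_odd(10)
= is_even(9)
= is_odd(8)
= is_even(7)
= is_odd(6)
= is_even(5)
= is_odd(4)
= is_even(3)
= is_odd(2)
= is_even(1)
= is_odd(0)
n == 0: return False
= False


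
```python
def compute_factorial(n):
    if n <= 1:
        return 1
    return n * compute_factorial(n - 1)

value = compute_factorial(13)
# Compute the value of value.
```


compute_factorial(13)
= 13 * compute_factorial(12)
= 13 * 12 * compute_factorial(11)
= 13 * 12 * 11 * compute_factorial(10)
= 13 * 12 * 11 * 10 * compute_factorial(9)
= 13 * 12 * 11 * 10 * 9 * compute_factorial(8)
= 13 * 12 * 11 * 10 * 9 * 8 * compute_factorial(7)
= 13 * 12 * 11 * 10 * 9 * 8 * 7 * compute_factorial(6)
= 13 * 12 * 11 * 10 * 9 * 8 * 7 * 6 * compute_factorial(5)
= 13 * 12 * 11 * 10 * 9 * 8 * 7 * 6 * 5 * compute_factorial(4)
= 13 * 12 * 11 * 10 * 9 * 8 * 7 * 6 * 5 * 4 * compute_factorial(3)
= 13 * 12 * 11 * 10 * 9 * 8 * 7 * 6 * 5 * 4 * 3 * compute_factorial(2)
= 13 * 12 * 11 * 10 * 9 * 8 * 7 * 6 * 5 * 4 * 3 * 2 * compute_factorial(1)
= 13 * 12 * 11 * 10 * 9 * 8 * 7 * 6 * 5 * 4 * 3 * 2 * 1
= 6227020800


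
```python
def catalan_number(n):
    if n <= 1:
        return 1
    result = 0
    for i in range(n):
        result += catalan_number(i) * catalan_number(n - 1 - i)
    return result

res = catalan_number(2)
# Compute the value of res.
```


catalan_number(2)
= sum of catalan_number(i) * catalan_number(2-1-i) for i in 0..1
  catalan_number(0)*catalan_number(1) = 1*1 = 1
  catalan_number(1)*catalan_number(0) = 1*1 = 1
= 1 + 1
= 2


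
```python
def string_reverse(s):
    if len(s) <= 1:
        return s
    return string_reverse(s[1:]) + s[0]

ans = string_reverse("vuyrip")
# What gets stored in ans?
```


string_reverse("vuyrip")
= string_reverse("uyrip") + "v"
= string_reverse("yrip") + "u" + "v"
= string_reverse("rip") + "y" + "u" + "v"
= string_reverse("ip") + "r" + "y" + "u" + "v"
= string_reverse("p") + "i" + "r" + "y" + "u" + "v"
= "p" + "i" + "r" + "y" + "u" + "v"
= "piryuv"


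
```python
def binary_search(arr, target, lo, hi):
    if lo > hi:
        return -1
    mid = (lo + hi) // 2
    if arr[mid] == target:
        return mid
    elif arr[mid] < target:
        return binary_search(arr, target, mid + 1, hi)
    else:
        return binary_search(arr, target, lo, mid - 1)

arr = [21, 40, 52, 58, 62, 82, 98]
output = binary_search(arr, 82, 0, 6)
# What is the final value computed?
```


binary_search(arr, 82, 0, 6)
lo=0, hi=6, mid=3, arr[mid]=58
58 < 82, search right half
lo=4, hi=6, mid=5, arr[mid]=82
arr[5] == 82, found at index 5
= 5


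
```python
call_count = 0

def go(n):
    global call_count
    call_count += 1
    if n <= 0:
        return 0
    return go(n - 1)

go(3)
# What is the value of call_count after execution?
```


go(3) calls go(2) calls ... calls go(0)
Total calls: 3 + 1 (for base case) = 4


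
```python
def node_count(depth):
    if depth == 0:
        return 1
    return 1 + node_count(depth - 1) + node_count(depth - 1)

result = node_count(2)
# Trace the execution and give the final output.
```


node_count(2)
= 1 + node_count(1) + node_count(1)
= 1 + 2 * node_count(1)
node_count(k) = 2^(k+1) - 1
node_count(0) = 1
node_count(1) = 3
node_count(2) = 7
node_count(2) = 2^3 - 1 = 7


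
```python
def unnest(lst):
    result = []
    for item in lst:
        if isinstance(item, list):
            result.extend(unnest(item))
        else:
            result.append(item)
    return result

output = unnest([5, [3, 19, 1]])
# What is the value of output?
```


unnest([5, [3, 19, 1]])
Processing each element:
  5 is not a list -> append 5
  [3, 19, 1] is a list -> unnest recursively -> [3, 19, 1]
= [5, 3, 19, 1]
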